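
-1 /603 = -0.00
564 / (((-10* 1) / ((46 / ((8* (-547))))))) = 3243 / 5470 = 0.59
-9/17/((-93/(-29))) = -0.17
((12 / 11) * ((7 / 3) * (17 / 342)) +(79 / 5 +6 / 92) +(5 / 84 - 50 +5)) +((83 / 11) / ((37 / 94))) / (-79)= -29.19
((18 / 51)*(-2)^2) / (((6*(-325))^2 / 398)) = 0.00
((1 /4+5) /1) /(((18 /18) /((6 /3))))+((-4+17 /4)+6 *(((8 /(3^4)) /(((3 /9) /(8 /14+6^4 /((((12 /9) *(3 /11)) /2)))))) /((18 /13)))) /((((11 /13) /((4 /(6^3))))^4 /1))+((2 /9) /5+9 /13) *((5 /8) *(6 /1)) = 48689669854429067 /3670558773545664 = 13.26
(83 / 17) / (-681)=-83 / 11577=-0.01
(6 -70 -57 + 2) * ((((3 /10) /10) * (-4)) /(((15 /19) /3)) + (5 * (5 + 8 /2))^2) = -30115092 /125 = -240920.74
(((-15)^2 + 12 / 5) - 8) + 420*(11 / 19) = 43943 / 95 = 462.56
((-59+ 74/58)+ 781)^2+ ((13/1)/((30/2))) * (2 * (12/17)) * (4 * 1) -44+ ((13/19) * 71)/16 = 11367540303519/21731440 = 523091.90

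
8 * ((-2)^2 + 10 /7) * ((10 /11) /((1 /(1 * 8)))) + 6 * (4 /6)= 24628 /77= 319.84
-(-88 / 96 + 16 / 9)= -31 / 36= -0.86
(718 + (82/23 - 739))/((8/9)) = -3609/184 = -19.61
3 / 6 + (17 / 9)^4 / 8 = 2.09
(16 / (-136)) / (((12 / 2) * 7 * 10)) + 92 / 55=65677 / 39270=1.67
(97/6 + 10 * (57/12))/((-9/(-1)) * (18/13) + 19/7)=17381/4143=4.20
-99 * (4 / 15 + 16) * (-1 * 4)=32208 / 5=6441.60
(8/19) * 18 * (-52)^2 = 389376/19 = 20493.47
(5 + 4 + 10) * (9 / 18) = 19 / 2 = 9.50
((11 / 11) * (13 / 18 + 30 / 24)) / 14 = 71 / 504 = 0.14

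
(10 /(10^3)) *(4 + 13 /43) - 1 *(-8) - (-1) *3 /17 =8.22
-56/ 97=-0.58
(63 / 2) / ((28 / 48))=54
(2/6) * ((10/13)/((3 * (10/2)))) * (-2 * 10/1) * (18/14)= -40/91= -0.44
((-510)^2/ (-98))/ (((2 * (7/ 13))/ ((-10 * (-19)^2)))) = 8896860.79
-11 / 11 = -1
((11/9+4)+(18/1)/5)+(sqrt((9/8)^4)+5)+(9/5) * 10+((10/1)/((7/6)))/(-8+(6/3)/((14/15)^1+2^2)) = 181047731/5664960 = 31.96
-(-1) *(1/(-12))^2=1/144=0.01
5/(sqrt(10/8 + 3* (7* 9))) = 10* sqrt(761)/761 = 0.36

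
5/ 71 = 0.07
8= 8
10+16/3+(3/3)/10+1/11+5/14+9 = 28738/1155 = 24.88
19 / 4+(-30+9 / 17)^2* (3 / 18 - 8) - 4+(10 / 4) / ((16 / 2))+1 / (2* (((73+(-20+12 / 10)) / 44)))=-8523492569 / 1253104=-6801.90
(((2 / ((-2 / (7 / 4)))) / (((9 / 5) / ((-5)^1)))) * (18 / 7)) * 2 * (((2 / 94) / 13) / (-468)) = -25 / 285948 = -0.00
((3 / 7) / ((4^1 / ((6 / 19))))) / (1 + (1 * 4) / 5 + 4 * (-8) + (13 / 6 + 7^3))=135 / 1256717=0.00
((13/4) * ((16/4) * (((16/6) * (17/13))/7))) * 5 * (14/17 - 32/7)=-17840/147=-121.36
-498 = -498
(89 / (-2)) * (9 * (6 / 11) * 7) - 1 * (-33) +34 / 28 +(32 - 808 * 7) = -1096321 / 154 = -7118.97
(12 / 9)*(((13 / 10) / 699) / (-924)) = -13 / 4844070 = -0.00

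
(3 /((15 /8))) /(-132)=-2 /165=-0.01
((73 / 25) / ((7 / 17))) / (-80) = -1241 / 14000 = -0.09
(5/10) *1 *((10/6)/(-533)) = -5/3198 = -0.00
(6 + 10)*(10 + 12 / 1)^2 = 7744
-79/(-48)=79/48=1.65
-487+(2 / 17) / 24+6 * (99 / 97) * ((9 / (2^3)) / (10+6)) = -486.56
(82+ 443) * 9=4725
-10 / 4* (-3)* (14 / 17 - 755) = -192315 / 34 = -5656.32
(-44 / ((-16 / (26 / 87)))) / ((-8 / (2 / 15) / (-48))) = 286 / 435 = 0.66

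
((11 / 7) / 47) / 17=11 / 5593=0.00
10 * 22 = 220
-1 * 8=-8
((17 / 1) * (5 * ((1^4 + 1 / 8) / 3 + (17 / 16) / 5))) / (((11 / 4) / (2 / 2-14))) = -10387 / 44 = -236.07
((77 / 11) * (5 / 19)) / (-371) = -5 / 1007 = -0.00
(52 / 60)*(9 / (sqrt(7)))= 2.95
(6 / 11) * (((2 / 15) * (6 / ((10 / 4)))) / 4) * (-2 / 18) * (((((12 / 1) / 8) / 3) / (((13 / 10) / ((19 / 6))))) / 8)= -19 / 25740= -0.00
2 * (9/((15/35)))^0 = 2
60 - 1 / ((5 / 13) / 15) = 21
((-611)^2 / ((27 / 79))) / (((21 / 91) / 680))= 260712453560 / 81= 3218672266.17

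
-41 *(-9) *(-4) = -1476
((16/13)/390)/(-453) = -8/1148355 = -0.00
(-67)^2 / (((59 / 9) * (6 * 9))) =4489 / 354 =12.68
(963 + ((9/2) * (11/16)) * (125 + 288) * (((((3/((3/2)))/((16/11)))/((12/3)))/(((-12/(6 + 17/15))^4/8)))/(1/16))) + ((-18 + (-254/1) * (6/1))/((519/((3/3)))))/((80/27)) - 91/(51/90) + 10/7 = 150276550490485751/19210141440000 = 7822.77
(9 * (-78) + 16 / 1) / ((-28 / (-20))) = -490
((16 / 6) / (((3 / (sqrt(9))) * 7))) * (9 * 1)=24 / 7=3.43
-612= -612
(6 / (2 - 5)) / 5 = -0.40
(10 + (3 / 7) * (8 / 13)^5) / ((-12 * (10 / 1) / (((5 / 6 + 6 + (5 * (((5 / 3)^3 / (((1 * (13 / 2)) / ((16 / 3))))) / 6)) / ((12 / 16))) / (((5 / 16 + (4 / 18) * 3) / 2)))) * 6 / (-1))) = 5466102220466 / 17365000460535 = 0.31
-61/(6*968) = -0.01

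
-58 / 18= -29 / 9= -3.22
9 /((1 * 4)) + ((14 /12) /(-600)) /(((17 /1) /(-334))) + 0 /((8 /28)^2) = 70019 /30600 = 2.29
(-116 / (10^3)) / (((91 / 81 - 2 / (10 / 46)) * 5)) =2349 / 817750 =0.00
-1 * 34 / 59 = -34 / 59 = -0.58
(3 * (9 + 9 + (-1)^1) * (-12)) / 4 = -153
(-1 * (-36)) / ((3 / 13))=156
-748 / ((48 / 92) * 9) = -4301 / 27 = -159.30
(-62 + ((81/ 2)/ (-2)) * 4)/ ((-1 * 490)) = 143/ 490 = 0.29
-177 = -177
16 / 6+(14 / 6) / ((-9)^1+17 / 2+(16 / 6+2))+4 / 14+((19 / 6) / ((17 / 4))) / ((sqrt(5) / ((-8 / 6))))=1844 / 525 - 152 * sqrt(5) / 765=3.07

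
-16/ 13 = -1.23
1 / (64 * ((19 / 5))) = 0.00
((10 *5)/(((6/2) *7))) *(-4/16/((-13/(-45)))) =-375/182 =-2.06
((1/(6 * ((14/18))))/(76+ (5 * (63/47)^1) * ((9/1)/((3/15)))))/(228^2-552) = 47/4259563952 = 0.00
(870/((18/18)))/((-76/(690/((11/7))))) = -5026.44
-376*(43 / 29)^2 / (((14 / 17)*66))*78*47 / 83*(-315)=162479062980 / 767833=211607.29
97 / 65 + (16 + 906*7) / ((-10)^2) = 42297 / 650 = 65.07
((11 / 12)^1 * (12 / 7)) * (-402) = -4422 / 7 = -631.71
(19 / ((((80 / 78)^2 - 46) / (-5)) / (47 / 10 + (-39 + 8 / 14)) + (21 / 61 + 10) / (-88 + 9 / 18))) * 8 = -2913444015300 / 7374621461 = -395.06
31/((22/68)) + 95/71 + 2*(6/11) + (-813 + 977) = 204815/781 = 262.25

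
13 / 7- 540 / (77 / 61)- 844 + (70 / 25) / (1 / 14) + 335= -344858 / 385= -895.74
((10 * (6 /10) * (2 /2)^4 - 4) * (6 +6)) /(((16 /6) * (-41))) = -9 /41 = -0.22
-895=-895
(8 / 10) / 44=1 / 55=0.02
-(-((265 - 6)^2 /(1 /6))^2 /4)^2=-1640148350543902012401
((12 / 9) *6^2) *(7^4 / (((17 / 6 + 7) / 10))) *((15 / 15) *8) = 55319040 / 59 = 937610.85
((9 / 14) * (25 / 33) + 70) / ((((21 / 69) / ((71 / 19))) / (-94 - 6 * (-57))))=2198050660 / 10241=214632.42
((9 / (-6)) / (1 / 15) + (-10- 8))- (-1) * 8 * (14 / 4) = -25 / 2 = -12.50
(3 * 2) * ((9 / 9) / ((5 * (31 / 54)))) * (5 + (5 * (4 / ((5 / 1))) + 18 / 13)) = 8748 / 403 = 21.71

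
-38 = -38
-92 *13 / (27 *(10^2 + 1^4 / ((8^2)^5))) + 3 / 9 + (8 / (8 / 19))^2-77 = 823027403070973 / 2899102924827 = 283.89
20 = 20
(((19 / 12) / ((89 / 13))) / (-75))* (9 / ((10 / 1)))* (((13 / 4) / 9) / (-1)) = 3211 / 3204000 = 0.00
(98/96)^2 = 2401/2304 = 1.04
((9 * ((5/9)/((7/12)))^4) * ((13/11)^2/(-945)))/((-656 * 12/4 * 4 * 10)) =8450/60783675183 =0.00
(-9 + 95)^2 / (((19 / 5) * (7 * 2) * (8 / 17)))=157165 / 532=295.42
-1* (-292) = 292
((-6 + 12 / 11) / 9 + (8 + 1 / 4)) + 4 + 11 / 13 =7179 / 572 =12.55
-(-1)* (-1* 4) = -4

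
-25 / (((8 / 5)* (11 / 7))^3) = -1071875 / 681472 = -1.57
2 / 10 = 0.20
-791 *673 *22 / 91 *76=-127153928 / 13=-9781071.38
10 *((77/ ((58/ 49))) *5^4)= 11790625/ 29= 406573.28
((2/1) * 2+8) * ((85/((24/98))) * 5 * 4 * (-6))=-499800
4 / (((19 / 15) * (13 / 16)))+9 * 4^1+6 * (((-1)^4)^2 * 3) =14298 / 247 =57.89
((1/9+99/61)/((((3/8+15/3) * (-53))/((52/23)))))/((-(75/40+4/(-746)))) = 0.01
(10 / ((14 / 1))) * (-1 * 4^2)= -80 / 7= -11.43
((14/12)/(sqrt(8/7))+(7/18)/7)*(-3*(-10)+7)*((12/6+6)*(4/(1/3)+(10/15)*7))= 7400/27+12950*sqrt(14)/9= 5657.90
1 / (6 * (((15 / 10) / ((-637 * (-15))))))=3185 / 3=1061.67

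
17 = 17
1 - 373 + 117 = -255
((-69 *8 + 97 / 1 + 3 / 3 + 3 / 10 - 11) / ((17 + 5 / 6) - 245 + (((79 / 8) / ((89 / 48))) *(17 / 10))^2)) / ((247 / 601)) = 331832116305 / 42610224163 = 7.79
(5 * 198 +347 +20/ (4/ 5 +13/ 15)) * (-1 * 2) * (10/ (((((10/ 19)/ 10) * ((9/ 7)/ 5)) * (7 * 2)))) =-1281550/ 9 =-142394.44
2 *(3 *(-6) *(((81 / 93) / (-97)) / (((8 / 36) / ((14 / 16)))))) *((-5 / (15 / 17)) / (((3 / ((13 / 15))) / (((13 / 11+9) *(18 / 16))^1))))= -7894341 / 330770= -23.87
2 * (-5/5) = -2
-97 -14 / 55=-5349 / 55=-97.25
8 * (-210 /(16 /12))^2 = 198450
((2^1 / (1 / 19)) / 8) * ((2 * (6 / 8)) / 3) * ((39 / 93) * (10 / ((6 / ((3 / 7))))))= 1235 / 1736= 0.71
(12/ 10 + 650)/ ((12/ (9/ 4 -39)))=-1994.30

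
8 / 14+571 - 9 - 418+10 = 1082 / 7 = 154.57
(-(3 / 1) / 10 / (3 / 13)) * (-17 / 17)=13 / 10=1.30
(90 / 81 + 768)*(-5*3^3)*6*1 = -622980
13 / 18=0.72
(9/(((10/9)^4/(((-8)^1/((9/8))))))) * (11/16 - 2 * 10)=2027349/2500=810.94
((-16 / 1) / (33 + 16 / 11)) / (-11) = 0.04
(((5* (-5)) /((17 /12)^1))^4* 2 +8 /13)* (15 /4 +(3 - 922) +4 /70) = -6745907952590334 /38002055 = -177514293.70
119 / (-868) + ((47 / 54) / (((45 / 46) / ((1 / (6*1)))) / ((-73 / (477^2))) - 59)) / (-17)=-120224133311 / 876946816008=-0.14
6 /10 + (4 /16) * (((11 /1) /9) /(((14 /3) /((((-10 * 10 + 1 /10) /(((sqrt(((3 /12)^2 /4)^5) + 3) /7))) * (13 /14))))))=-46697451 /3440675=-13.57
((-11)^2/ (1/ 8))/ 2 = 484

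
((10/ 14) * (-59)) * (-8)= 2360/ 7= 337.14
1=1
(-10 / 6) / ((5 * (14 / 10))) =-5 / 21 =-0.24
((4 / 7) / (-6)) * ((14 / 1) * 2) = -8 / 3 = -2.67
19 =19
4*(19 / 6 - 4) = -10 / 3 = -3.33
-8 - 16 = -24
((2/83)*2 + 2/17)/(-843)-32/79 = -0.41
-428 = -428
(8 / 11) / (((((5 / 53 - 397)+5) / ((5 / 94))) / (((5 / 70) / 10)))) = -53 / 75170249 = -0.00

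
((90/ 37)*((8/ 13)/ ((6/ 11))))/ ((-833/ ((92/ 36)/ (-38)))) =5060/ 22838361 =0.00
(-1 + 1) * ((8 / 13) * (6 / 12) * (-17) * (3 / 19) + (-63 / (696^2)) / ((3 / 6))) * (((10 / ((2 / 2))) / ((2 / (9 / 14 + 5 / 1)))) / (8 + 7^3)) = 0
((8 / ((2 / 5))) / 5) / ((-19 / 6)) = -24 / 19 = -1.26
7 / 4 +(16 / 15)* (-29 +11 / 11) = -1687 / 60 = -28.12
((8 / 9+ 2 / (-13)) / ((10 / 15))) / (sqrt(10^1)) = 43 * sqrt(10) / 390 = 0.35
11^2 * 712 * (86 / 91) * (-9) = -66681648 / 91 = -732765.36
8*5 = 40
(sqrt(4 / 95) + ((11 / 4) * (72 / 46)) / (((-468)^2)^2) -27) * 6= -3310034367733 / 20432310912 + 12 * sqrt(95) / 95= -160.77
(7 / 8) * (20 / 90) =7 / 36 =0.19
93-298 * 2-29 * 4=-619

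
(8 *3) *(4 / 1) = 96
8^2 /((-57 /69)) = -77.47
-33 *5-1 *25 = -190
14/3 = 4.67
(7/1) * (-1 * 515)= -3605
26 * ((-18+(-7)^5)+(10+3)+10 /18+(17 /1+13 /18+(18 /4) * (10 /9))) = -3928561 /9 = -436506.78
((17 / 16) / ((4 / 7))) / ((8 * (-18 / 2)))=-119 / 4608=-0.03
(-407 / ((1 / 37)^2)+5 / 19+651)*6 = -63444618 / 19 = -3339190.42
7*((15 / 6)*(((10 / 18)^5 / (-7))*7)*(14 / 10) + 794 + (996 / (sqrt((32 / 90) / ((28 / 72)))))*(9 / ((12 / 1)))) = 5229*sqrt(70) / 8 + 656235559 / 118098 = 11025.32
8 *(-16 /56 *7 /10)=-8 /5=-1.60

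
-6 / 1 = -6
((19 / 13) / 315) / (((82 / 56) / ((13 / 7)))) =76 / 12915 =0.01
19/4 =4.75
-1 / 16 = -0.06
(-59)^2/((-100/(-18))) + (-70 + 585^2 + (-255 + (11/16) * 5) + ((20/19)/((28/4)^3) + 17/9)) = 8036209634171/23461200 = 342531.91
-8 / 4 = -2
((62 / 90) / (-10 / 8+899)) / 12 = 31 / 484785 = 0.00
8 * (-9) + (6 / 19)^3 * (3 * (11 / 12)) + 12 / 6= -479536 / 6859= -69.91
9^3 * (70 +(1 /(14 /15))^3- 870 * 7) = -4387683.36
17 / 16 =1.06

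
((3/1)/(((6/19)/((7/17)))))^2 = 17689/1156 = 15.30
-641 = -641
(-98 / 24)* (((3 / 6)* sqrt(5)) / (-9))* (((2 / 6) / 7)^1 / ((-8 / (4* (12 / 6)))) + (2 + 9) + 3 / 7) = 5.77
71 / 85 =0.84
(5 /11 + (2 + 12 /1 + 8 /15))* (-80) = -39568 /33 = -1199.03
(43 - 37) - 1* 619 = -613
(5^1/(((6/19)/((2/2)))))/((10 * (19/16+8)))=76/441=0.17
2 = 2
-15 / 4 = -3.75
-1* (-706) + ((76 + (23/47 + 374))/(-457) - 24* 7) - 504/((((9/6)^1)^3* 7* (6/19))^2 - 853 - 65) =6390513430423/11887144449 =537.60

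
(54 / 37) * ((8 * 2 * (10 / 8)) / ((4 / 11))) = 2970 / 37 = 80.27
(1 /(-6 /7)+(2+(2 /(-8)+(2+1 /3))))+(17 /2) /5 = 277 /60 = 4.62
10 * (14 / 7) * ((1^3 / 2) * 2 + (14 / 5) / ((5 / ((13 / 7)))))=204 / 5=40.80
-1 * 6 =-6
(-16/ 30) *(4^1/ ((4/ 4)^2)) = -32/ 15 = -2.13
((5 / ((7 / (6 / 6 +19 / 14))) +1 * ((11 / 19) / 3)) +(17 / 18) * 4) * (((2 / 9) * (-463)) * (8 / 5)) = -350979928 / 377055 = -930.85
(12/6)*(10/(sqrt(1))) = 20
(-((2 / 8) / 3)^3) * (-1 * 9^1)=1 / 192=0.01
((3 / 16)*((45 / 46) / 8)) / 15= 9 / 5888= 0.00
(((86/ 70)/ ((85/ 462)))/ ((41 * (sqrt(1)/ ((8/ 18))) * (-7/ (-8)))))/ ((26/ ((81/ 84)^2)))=229878/ 77698075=0.00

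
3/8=0.38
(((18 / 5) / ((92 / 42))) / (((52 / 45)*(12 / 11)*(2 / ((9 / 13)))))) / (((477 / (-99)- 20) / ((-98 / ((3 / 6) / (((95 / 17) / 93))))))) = 45623655 / 213038696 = 0.21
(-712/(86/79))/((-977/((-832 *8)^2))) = 29657920.49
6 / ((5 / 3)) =18 / 5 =3.60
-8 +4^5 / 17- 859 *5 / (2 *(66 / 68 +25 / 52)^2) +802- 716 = -24660695770 / 27983513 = -881.26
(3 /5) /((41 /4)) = 0.06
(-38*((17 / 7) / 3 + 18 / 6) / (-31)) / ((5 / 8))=4864 / 651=7.47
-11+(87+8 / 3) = 236 / 3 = 78.67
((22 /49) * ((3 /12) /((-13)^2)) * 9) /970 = 0.00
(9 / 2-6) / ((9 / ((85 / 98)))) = -85 / 588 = -0.14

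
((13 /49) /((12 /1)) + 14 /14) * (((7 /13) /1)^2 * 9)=1803 /676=2.67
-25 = -25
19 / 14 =1.36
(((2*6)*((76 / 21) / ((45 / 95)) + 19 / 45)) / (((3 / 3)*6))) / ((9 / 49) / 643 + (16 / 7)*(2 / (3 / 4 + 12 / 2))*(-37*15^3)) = -68586238 / 359719918785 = -0.00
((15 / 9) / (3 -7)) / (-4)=5 / 48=0.10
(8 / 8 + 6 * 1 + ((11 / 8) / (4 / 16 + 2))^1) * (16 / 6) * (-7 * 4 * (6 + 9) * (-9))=76720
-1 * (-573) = 573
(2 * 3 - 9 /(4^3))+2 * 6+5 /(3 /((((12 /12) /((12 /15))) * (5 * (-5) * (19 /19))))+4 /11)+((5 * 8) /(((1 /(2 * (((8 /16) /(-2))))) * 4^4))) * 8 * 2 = 51949 /1472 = 35.29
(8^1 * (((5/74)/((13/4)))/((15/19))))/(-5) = -304/7215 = -0.04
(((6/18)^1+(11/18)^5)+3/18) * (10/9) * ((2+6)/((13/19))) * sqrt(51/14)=105054325 * sqrt(714)/193444524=14.51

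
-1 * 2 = -2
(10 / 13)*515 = 5150 / 13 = 396.15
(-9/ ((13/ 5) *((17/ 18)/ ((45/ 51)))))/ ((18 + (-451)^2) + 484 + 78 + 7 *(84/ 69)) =-279450/ 17626938563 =-0.00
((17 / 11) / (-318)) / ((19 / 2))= -0.00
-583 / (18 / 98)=-28567 / 9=-3174.11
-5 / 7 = -0.71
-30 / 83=-0.36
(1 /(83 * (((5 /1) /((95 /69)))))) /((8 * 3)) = 19 /137448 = 0.00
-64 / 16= -4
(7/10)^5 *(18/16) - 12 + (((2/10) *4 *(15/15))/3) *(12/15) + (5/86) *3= -11.42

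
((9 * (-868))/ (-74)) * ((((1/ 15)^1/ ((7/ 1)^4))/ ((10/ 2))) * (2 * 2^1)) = 744/ 317275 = 0.00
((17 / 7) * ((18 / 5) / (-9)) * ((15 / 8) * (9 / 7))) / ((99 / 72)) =-918 / 539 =-1.70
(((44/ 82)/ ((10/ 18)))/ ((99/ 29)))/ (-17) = -58/ 3485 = -0.02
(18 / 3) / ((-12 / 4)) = -2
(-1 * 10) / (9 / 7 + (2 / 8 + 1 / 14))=-56 / 9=-6.22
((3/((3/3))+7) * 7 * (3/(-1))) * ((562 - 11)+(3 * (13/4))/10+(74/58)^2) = -391087179/3364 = -116256.59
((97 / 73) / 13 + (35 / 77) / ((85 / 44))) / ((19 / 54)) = 294030 / 306527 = 0.96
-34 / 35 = -0.97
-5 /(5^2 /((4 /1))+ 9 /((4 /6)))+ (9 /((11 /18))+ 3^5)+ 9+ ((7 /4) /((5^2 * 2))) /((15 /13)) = 694777079 /2607000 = 266.50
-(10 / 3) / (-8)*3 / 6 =5 / 24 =0.21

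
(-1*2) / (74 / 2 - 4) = -2 / 33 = -0.06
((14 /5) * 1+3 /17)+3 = 508 /85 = 5.98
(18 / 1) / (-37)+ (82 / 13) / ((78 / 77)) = 107683 / 18759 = 5.74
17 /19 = 0.89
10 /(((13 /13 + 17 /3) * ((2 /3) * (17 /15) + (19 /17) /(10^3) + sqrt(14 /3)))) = -26569444500 /95839075559 + 11704500000 * sqrt(42) /95839075559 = 0.51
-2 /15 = -0.13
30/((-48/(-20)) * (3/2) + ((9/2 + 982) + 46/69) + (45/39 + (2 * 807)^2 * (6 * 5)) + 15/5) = 11700/30478841219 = 0.00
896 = 896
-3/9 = -0.33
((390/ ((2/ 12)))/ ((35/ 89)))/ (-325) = -3204/ 175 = -18.31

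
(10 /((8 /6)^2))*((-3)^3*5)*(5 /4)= -30375 /32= -949.22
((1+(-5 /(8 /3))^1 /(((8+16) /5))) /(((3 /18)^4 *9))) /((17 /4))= 20.65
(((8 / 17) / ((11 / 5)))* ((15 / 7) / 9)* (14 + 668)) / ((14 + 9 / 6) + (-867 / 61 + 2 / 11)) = 16640800 / 703647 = 23.65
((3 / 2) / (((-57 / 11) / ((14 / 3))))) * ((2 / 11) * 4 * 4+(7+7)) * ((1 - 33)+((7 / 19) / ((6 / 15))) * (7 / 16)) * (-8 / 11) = -524.90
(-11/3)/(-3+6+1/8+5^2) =-88/675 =-0.13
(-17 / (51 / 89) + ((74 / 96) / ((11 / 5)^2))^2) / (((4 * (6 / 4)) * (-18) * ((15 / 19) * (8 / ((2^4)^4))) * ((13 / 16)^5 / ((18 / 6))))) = 159365383390756864 / 6604862487795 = 24128.49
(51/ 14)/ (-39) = -17/ 182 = -0.09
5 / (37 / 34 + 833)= 0.01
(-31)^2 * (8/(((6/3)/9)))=34596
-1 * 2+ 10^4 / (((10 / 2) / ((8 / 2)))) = 7998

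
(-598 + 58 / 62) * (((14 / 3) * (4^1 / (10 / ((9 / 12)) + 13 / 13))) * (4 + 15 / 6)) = -6737276 / 1333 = -5054.22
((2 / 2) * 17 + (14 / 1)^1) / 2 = 31 / 2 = 15.50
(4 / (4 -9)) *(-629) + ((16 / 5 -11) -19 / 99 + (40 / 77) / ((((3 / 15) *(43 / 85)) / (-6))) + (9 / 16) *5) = 1113801223 / 2383920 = 467.21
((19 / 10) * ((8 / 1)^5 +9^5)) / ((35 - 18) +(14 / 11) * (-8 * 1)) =25586.34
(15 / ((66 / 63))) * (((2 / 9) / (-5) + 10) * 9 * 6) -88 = 83704 / 11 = 7609.45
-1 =-1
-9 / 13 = -0.69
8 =8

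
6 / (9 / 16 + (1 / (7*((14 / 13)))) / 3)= 14112 / 1427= 9.89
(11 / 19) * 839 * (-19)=-9229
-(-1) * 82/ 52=41/ 26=1.58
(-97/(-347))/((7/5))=485/2429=0.20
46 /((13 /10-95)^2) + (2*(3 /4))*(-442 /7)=-582061247 /6145783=-94.71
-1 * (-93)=93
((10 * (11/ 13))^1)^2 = 12100/ 169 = 71.60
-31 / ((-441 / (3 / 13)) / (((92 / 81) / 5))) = 2852 / 773955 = 0.00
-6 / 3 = -2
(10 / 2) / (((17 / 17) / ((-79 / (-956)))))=395 / 956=0.41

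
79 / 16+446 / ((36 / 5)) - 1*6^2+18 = 7039 / 144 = 48.88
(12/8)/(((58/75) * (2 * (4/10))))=1125/464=2.42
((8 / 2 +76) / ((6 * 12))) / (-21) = -10 / 189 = -0.05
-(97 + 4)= -101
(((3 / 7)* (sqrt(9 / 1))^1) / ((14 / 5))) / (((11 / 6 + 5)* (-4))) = -135 / 8036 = -0.02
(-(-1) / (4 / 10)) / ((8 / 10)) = 25 / 8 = 3.12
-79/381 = -0.21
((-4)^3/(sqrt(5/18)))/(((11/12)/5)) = -2304 * sqrt(10)/11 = -662.35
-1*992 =-992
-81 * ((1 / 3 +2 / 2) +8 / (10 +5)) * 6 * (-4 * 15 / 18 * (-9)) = -27216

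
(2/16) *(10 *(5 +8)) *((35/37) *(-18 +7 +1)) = -11375/74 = -153.72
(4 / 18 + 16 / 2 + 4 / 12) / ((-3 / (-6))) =17.11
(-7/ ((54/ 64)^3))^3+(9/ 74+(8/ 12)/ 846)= -41970090893338640633/ 26521828052784786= -1582.47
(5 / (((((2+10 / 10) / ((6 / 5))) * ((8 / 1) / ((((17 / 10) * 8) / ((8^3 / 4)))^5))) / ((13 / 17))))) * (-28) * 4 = -7600411 / 26214400000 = -0.00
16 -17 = -1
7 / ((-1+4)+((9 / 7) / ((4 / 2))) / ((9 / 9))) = 98 / 51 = 1.92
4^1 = 4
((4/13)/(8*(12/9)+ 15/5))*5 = 60/533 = 0.11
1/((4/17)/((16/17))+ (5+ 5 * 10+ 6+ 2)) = 4/253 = 0.02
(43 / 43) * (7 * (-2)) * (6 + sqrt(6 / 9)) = -84 -14 * sqrt(6) / 3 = -95.43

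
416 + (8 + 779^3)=472729563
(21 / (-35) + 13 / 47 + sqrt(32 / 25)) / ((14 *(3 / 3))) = -38 / 1645 + 2 *sqrt(2) / 35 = 0.06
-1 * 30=-30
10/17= 0.59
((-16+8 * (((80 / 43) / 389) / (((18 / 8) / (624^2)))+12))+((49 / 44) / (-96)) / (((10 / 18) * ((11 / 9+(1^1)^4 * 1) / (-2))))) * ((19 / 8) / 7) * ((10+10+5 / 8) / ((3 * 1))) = 149937354866599 / 9591930880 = 15631.61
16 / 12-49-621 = -2006 / 3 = -668.67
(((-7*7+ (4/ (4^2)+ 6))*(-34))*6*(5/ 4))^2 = 1901396025/ 16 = 118837251.56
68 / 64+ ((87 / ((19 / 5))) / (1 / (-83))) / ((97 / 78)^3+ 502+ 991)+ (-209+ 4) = -44255977100933 / 215663317936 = -205.21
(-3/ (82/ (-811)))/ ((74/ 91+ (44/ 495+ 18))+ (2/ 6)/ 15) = 1992627/ 1270918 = 1.57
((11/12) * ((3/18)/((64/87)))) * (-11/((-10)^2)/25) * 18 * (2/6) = -3509/640000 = -0.01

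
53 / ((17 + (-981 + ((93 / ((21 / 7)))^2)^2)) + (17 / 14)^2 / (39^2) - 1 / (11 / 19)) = 173801628 / 3025313367707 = 0.00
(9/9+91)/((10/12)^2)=3312/25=132.48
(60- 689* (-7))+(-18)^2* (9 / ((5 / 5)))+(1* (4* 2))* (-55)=7359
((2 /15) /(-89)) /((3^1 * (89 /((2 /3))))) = -4 /1069335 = -0.00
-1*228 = -228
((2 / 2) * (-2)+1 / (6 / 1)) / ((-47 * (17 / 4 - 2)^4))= 1408 / 925101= 0.00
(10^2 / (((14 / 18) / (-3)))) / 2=-1350 / 7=-192.86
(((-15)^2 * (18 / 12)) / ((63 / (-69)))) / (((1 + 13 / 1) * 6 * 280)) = -345 / 21952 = -0.02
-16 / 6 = -2.67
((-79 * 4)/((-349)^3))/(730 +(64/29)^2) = 132878/13135694252137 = 0.00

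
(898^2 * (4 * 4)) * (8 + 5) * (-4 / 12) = -55910677.33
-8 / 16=-1 / 2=-0.50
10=10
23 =23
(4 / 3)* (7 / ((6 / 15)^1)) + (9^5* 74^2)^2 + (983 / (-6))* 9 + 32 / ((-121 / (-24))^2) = 9184890102668383569101 / 87846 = 104556725436199526.09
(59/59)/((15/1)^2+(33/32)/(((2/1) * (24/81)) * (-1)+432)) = 372736/83866491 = 0.00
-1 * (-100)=100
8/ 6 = 4/ 3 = 1.33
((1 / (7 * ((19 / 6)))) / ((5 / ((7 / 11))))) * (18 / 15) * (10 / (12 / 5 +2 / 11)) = 36 / 1349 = 0.03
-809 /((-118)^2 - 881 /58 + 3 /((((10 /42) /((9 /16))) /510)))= -187688 /4065437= -0.05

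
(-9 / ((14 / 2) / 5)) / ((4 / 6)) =-135 / 14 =-9.64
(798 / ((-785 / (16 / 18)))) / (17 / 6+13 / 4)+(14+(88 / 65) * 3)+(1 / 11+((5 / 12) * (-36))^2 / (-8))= -663507551 / 65556920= -10.12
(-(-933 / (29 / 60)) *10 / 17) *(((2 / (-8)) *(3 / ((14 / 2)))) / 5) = -83970 / 3451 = -24.33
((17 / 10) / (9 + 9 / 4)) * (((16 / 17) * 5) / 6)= 16 / 135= 0.12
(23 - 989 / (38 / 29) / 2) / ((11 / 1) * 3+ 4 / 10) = -10.61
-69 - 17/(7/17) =-772/7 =-110.29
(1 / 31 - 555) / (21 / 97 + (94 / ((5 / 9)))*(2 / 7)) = -58407580 / 5110629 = -11.43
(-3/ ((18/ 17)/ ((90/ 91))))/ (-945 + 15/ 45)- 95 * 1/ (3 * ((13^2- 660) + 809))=-5942530/ 61507719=-0.10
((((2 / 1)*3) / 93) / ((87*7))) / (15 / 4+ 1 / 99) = 264 / 9370277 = 0.00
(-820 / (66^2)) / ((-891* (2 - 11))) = -205 / 8732691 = -0.00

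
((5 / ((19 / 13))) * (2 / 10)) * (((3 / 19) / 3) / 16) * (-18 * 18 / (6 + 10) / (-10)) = 1053 / 231040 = 0.00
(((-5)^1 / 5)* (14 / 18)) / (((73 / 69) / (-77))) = 12397 / 219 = 56.61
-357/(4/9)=-3213/4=-803.25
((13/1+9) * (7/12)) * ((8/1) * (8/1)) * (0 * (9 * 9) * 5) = 0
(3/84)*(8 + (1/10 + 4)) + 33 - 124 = -25359/280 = -90.57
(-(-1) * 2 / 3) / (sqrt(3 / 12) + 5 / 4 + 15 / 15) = 8 / 33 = 0.24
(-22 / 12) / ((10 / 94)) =-517 / 30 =-17.23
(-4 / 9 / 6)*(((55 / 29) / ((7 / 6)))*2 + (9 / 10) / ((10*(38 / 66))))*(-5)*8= 1752388 / 173565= 10.10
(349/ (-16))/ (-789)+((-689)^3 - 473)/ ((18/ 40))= -27527325645673/ 37872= -726851648.86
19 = 19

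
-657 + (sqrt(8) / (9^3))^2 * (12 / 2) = -116385563 / 177147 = -657.00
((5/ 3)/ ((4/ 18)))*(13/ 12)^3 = 10985/ 1152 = 9.54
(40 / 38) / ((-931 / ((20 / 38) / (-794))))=100 / 133428127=0.00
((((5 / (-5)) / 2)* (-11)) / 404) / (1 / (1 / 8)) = 11 / 6464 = 0.00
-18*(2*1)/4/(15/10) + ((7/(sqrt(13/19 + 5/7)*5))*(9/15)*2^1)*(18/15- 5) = -6- 133*sqrt(24738)/3875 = -11.40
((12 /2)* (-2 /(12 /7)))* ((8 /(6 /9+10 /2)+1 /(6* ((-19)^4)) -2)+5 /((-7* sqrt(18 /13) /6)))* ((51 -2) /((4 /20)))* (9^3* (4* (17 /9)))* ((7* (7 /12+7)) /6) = 25626513334695 /521284+119389725* sqrt(26) /2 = 353545636.87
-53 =-53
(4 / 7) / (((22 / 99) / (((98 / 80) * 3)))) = 189 / 20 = 9.45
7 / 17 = 0.41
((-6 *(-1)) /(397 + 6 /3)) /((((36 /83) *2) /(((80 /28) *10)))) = 4150 /8379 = 0.50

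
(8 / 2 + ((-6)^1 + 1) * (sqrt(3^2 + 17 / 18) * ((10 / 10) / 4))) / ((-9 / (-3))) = 4 / 3 - 5 * sqrt(358) / 72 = 0.02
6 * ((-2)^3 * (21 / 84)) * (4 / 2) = -24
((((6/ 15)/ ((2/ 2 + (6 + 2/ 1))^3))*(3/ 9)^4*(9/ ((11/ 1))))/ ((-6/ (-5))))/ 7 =0.00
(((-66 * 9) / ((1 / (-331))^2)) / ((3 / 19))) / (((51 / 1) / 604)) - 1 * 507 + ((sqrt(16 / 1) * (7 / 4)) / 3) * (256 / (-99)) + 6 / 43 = -1059779252988803 / 217107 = -4881368417.36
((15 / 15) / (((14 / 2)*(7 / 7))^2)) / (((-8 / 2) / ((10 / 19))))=-5 / 1862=-0.00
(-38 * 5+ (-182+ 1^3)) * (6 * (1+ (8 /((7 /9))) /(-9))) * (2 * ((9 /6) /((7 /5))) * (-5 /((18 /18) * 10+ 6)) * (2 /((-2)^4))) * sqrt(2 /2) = -11925 /448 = -26.62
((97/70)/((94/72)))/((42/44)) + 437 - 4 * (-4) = 5229099/11515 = 454.11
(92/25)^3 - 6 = 43.84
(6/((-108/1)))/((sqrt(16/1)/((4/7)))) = -1/126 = -0.01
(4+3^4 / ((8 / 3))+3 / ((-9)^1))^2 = 667489 / 576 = 1158.84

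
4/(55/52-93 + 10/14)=-1456/33207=-0.04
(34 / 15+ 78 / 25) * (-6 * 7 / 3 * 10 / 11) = -11312 / 165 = -68.56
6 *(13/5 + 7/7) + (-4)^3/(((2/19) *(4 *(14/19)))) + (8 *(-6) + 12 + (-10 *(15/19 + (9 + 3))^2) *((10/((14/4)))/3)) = -22471364/12635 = -1778.50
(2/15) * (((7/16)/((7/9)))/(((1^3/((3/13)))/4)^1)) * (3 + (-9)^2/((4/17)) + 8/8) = 12537/520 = 24.11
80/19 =4.21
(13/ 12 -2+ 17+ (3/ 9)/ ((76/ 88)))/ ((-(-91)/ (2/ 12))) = 3755/ 124488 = 0.03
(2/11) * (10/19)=20/209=0.10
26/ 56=13/ 28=0.46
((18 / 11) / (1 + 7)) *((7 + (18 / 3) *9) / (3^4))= 61 / 396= 0.15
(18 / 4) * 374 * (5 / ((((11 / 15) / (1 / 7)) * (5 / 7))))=2295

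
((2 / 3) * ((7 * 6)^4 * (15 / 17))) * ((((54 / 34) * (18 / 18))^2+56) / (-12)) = -43856762040 / 4913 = -8926676.58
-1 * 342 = -342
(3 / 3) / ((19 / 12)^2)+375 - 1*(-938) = 474137 / 361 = 1313.40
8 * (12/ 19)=5.05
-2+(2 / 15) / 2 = -29 / 15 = -1.93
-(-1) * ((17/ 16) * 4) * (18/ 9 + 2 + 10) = 119/ 2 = 59.50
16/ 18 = 8/ 9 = 0.89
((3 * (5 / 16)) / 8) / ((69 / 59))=295 / 2944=0.10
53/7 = 7.57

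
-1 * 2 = -2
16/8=2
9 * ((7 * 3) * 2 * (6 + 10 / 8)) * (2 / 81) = 203 / 3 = 67.67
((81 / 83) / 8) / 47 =81 / 31208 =0.00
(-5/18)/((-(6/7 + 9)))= 0.03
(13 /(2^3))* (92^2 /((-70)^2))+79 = 200427 /2450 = 81.81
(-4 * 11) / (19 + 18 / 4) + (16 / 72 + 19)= 7339 / 423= 17.35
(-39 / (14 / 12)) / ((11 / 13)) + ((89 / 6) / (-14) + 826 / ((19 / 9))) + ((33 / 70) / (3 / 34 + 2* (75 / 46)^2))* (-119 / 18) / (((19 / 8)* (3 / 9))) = 82954934289 / 237035260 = 349.97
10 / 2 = 5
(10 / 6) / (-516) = -0.00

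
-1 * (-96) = 96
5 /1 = 5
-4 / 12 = -1 / 3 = -0.33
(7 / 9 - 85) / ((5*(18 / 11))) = -4169 / 405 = -10.29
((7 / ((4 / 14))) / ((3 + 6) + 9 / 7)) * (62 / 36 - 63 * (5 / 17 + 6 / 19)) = -73191055 / 837216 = -87.42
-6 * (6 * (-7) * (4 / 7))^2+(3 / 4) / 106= -1465341 / 424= -3455.99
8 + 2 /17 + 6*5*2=1158 /17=68.12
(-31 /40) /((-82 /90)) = 0.85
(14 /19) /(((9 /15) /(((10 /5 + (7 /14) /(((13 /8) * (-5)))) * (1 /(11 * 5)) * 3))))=1764 /13585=0.13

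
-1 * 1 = -1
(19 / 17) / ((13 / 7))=133 / 221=0.60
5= 5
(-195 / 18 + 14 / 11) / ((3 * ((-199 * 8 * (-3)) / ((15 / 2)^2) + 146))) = -15775 / 1142988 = -0.01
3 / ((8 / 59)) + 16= 305 / 8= 38.12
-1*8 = -8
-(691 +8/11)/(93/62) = -461.15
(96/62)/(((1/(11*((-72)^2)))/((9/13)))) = 24634368/403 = 61127.46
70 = 70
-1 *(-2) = 2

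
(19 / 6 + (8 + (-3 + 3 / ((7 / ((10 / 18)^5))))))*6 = 2256673 / 45927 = 49.14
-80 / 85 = -16 / 17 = -0.94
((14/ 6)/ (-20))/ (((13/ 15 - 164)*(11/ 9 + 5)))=9/ 78304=0.00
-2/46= -1/23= -0.04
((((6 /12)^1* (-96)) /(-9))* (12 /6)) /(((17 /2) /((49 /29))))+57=87439 /1479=59.12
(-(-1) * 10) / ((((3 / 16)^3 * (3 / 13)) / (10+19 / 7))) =47390720 / 567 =83581.52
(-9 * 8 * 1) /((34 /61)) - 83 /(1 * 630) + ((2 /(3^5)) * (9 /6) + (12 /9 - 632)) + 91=-64481299 /96390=-668.96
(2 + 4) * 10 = 60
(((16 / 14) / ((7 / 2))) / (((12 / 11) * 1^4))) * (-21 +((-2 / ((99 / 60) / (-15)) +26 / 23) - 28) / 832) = -315901 / 50232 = -6.29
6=6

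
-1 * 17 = -17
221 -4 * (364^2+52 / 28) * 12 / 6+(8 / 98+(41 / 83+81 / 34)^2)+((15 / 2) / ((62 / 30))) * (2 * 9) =-12818874116270217 / 12096835996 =-1059688.18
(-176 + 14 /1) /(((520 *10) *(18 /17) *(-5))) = 153 /26000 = 0.01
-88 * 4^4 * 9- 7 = -202759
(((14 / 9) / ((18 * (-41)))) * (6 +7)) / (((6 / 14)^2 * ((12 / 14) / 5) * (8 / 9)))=-156065 / 159408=-0.98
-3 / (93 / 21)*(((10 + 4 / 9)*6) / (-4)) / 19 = 329 / 589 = 0.56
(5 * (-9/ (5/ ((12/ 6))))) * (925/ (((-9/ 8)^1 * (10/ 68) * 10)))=10064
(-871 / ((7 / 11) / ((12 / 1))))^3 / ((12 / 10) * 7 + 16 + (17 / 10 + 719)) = -15197643704580480 / 2555693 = -5946584235.50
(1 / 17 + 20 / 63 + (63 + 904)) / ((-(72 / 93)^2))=-1613.97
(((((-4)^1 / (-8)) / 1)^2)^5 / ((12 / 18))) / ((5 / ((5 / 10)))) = 3 / 20480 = 0.00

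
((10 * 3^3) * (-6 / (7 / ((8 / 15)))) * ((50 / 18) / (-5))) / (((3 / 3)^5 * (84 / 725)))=29000 / 49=591.84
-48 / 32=-3 / 2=-1.50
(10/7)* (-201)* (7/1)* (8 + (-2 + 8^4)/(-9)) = 2694740/3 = 898246.67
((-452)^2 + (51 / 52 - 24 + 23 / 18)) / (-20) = -95604097 / 9360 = -10214.11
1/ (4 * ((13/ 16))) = 4/ 13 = 0.31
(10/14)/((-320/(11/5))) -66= -147851/2240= -66.00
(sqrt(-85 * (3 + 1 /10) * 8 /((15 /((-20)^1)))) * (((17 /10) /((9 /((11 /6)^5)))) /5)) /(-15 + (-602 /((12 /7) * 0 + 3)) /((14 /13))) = -2737867 * sqrt(1581) /528379200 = -0.21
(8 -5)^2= 9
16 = 16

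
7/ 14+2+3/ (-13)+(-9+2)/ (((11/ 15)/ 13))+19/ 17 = -586863/ 4862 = -120.70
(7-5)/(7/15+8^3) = 30/7687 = 0.00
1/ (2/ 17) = 17/ 2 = 8.50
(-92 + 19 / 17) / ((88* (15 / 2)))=-103 / 748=-0.14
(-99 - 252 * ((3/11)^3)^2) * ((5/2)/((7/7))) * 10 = -4389206175/1771561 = -2477.59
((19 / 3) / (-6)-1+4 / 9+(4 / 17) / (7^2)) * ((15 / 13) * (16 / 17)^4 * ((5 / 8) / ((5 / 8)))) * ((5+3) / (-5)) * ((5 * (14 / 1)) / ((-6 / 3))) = -31568691200 / 387620961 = -81.44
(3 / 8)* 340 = 255 / 2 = 127.50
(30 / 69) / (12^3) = 5 / 19872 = 0.00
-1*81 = -81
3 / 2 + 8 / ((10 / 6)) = 63 / 10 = 6.30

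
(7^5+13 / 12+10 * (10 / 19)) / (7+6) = 3833443 / 2964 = 1293.33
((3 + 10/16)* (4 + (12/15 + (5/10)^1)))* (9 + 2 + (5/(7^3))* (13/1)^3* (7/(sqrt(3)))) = 16907/80 + 3376789* sqrt(3)/2352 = 2698.06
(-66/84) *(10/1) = -55/7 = -7.86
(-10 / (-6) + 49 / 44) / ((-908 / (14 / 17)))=-2569 / 1018776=-0.00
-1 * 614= -614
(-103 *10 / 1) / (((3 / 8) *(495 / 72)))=-13184 / 33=-399.52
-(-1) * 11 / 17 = 11 / 17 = 0.65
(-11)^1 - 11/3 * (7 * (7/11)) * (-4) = 163/3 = 54.33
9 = 9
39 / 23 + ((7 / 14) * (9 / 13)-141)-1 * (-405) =159093 / 598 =266.04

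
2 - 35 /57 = 79 /57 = 1.39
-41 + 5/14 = -569/14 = -40.64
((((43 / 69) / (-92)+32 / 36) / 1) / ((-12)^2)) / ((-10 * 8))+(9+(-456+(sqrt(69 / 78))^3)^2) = 100228362884348917 / 481992975360 - 5244 * sqrt(598) / 169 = 207186.89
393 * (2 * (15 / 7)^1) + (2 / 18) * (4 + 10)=106208 / 63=1685.84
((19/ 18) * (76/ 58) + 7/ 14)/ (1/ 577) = 567191/ 522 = 1086.57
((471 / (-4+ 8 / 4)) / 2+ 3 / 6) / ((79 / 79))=-469 / 4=-117.25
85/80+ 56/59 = 1899/944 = 2.01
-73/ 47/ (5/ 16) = -1168/ 235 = -4.97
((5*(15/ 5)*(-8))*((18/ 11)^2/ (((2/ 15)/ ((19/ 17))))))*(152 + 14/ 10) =-849897360/ 2057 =-413173.24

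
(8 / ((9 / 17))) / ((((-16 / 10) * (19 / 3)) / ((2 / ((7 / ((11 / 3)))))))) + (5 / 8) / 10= -28723 / 19152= -1.50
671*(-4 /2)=-1342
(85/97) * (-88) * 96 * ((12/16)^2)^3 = -2044845/1552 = -1317.55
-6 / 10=-0.60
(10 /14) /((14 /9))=45 /98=0.46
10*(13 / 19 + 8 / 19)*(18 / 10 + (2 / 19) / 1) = 7602 / 361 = 21.06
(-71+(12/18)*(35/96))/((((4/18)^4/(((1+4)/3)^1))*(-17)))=12379635/4352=2844.59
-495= -495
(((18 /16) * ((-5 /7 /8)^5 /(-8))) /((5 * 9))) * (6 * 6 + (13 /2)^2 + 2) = 200625 /140987334656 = 0.00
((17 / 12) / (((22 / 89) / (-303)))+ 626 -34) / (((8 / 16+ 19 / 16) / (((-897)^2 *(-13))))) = 234109213442 / 33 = 7094218589.15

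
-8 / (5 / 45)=-72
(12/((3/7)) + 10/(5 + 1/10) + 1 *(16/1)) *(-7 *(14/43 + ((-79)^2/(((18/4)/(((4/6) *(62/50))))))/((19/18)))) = -1092345765392/3125025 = -349547.85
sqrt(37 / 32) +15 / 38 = 15 / 38 +sqrt(74) / 8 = 1.47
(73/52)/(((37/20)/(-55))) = -20075/481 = -41.74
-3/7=-0.43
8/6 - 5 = -11/3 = -3.67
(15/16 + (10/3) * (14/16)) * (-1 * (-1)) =3.85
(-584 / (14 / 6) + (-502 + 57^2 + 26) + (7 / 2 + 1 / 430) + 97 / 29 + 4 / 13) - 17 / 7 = 1434031862 / 567385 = 2527.44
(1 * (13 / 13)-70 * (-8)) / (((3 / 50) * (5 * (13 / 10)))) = 18700 / 13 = 1438.46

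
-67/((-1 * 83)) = 67/83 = 0.81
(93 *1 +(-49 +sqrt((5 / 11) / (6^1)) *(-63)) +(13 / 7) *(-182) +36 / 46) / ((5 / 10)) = -13488 / 23- 21 *sqrt(330) / 11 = -621.12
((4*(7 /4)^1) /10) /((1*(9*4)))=7 /360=0.02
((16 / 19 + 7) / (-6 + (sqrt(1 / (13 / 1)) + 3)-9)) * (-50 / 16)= 3725 * sqrt(13) / 284392 + 145275 / 71098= 2.09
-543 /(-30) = 181 /10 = 18.10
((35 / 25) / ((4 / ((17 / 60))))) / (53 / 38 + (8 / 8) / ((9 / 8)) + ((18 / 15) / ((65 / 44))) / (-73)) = 6437067 / 147511496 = 0.04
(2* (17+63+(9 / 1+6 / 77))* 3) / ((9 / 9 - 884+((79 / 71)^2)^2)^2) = 4429223470814674699 / 6439002803970724610238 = 0.00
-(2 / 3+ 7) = -23 / 3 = -7.67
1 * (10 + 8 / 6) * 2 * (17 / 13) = 29.64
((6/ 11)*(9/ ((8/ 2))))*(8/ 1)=108/ 11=9.82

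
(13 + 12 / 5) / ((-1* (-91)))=11 / 65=0.17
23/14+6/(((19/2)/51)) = 9005/266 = 33.85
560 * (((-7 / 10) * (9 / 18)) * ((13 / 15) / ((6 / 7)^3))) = -218491 / 810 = -269.74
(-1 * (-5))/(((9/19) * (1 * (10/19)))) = 20.06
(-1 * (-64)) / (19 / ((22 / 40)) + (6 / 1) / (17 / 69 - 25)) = 601216 / 322243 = 1.87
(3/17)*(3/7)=9/119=0.08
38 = 38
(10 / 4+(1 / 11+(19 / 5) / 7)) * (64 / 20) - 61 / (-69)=1449401 / 132825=10.91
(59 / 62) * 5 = 295 / 62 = 4.76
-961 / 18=-53.39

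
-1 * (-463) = 463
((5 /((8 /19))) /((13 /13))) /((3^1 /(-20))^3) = -95000 /27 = -3518.52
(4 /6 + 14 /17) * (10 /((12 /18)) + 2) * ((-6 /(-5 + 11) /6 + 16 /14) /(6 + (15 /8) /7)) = 12464 /3159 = 3.95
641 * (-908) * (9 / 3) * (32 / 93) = -600803.10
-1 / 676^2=-1 / 456976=-0.00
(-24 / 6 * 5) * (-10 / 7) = 200 / 7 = 28.57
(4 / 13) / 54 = 2 / 351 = 0.01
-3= -3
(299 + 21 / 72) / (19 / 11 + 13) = 79013 / 3888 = 20.32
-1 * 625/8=-78.12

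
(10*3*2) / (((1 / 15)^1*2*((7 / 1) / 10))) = 4500 / 7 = 642.86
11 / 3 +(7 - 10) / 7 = 68 / 21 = 3.24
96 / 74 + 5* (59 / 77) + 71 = 216890 / 2849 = 76.13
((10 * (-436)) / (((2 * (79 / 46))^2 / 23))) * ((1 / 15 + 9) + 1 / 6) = -1469432924 / 18723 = -78482.77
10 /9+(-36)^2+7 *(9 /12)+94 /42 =328759 /252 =1304.60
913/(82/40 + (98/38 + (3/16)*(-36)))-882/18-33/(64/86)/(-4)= -24159919/51584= -468.36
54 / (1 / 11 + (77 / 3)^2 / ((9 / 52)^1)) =48114 / 3391469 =0.01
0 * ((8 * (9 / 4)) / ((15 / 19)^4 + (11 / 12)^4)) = 0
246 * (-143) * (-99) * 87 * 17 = 5150797938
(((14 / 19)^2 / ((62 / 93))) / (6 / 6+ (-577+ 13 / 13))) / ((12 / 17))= -833 / 415150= -0.00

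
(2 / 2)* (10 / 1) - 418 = -408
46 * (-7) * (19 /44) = -3059 /22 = -139.05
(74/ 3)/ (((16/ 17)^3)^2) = 893090053/ 25165824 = 35.49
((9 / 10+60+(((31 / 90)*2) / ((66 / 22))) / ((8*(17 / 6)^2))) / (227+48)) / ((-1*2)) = -264017 / 2384250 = -0.11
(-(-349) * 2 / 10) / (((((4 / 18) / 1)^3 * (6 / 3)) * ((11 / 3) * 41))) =763263 / 36080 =21.15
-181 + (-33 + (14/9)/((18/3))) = -5771/27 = -213.74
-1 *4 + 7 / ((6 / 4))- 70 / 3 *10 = -698 / 3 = -232.67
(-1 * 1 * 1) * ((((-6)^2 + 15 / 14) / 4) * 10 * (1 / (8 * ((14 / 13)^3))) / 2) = -5701215 / 1229312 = -4.64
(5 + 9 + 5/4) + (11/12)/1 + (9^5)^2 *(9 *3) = 564859073059/6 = 94143178843.17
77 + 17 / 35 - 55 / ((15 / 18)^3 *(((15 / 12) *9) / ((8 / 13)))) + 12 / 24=1655903 / 22750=72.79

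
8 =8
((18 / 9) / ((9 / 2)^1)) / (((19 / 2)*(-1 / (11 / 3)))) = -88 / 513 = -0.17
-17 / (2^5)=-17 / 32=-0.53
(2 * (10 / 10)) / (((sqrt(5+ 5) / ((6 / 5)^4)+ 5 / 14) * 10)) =-2939328 / 90454325+ 158760 * sqrt(10) / 3618173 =0.11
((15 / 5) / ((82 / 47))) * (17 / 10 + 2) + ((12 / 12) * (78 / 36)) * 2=26311 / 2460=10.70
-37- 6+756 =713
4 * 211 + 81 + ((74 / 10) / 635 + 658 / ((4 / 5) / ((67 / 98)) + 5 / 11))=25281809894 / 19008725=1330.01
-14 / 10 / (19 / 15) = -21 / 19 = -1.11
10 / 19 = 0.53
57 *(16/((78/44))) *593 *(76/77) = 27401344/91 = 301113.67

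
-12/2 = -6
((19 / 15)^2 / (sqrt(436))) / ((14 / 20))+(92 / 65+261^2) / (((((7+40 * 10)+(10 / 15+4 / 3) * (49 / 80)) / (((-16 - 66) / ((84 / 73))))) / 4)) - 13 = -212103956437 / 4457817+361 * sqrt(109) / 34335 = -47580.12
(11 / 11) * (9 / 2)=9 / 2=4.50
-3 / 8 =-0.38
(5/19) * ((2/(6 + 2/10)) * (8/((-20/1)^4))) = 1/235600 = 0.00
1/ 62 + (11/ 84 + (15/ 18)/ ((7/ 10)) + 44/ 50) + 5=7.22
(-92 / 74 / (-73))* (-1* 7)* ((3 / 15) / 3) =-322 / 40515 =-0.01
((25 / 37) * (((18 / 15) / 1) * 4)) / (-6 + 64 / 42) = -1260 / 1739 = -0.72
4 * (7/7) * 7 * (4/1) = 112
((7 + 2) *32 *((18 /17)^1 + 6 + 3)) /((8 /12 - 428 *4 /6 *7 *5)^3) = -6156 /2116087489169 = -0.00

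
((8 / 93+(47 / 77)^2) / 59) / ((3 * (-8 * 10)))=-252869 / 7807781520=-0.00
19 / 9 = 2.11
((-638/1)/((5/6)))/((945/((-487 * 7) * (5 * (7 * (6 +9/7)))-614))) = 1110003884/1575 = 704764.37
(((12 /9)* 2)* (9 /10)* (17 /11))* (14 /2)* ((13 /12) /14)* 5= 221 /22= 10.05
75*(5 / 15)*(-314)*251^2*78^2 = -3008889959400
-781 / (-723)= 781 / 723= 1.08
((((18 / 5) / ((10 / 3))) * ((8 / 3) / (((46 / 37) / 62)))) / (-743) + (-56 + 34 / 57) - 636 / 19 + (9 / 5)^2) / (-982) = 83605169 / 956539686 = 0.09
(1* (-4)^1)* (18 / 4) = -18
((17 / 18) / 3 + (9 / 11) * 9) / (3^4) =4561 / 48114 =0.09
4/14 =2/7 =0.29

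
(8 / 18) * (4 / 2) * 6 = 5.33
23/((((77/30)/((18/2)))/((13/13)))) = 6210/77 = 80.65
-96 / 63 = -32 / 21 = -1.52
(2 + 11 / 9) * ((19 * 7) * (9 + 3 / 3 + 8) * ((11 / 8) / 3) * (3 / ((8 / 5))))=212135 / 32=6629.22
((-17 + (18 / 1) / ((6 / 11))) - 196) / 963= -0.19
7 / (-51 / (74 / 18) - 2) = -259 / 533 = -0.49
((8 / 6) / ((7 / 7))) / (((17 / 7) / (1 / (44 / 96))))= 224 / 187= 1.20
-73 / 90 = -0.81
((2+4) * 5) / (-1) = -30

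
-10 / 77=-0.13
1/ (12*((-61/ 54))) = -9/ 122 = -0.07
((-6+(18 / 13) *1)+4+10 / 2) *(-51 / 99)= -323 / 143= -2.26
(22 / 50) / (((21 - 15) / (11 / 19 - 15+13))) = -99 / 950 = -0.10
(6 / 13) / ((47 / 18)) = 108 / 611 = 0.18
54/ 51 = 18/ 17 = 1.06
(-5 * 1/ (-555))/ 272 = 1/ 30192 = 0.00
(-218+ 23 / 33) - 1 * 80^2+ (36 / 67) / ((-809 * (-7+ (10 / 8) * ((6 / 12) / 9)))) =-5906345207651 / 892560801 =-6617.30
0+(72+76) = 148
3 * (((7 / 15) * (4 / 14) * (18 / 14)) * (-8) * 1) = -144 / 35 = -4.11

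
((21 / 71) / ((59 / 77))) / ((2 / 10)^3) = 202125 / 4189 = 48.25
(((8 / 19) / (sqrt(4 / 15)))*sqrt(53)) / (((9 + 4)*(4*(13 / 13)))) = sqrt(795) / 247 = 0.11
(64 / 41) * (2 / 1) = 128 / 41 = 3.12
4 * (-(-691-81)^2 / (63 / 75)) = -59598400 / 21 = -2838019.05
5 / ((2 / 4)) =10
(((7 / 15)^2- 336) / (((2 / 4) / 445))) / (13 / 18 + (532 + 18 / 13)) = -349650028 / 624905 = -559.53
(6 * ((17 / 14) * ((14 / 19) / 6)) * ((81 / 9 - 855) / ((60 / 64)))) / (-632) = 9588 / 7505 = 1.28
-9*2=-18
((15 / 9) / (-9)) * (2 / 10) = -1 / 27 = -0.04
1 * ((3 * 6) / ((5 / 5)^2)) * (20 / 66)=60 / 11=5.45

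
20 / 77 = 0.26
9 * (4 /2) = 18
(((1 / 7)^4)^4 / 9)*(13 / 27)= 13 / 8075602128413043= 0.00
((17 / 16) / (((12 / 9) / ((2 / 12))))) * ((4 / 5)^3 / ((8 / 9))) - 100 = -199847 / 2000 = -99.92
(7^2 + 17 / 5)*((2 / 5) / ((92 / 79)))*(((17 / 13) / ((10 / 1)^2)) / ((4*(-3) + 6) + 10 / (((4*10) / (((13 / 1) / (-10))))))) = -351866 / 9455875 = -0.04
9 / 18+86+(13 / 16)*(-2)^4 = 199 / 2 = 99.50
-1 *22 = -22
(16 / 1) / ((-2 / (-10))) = 80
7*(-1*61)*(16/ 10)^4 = -1748992/ 625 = -2798.39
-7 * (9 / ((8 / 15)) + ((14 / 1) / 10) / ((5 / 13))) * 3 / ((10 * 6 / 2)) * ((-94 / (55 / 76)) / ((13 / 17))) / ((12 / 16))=79275182 / 24375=3252.32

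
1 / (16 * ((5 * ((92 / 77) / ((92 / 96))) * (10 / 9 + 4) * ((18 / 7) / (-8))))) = -539 / 88320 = -0.01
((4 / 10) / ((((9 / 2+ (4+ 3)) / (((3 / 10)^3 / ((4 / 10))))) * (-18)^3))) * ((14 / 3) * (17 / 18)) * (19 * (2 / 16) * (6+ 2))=-2261 / 67068000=-0.00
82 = 82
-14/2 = -7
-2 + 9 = 7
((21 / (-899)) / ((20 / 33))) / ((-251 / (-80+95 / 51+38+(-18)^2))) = 107877 / 2474860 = 0.04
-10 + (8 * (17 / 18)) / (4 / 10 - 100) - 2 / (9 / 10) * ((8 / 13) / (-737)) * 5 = -216139780 / 21471021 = -10.07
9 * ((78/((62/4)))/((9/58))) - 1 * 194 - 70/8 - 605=-63969/124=-515.88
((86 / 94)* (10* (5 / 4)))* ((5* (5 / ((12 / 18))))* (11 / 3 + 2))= 456875 / 188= 2430.19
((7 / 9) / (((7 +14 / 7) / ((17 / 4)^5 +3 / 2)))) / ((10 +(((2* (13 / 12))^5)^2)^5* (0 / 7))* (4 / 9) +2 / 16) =1421393 / 54144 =26.25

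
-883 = -883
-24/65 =-0.37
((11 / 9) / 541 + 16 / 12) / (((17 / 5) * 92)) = 32515 / 7615116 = 0.00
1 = 1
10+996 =1006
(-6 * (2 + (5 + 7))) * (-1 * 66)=5544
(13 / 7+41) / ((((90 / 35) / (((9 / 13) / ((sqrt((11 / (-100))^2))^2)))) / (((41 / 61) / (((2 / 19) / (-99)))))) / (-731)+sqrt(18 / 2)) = 3843780750000 / 269064661223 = 14.29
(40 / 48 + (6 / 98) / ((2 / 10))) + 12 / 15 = 2851 / 1470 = 1.94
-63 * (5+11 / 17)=-6048 / 17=-355.76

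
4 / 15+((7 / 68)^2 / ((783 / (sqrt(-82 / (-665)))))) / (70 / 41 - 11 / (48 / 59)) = 4 / 15 - 287* sqrt(54530) / 166596637995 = 0.27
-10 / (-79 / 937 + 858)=-9370 / 803867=-0.01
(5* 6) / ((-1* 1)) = -30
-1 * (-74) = 74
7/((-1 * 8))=-7/8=-0.88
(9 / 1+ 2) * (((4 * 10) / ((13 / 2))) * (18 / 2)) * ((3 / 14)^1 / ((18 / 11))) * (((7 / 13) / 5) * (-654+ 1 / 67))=-5618.85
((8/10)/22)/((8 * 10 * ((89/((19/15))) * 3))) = 19/8811000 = 0.00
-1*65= -65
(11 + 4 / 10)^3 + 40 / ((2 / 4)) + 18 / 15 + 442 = 250593 / 125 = 2004.74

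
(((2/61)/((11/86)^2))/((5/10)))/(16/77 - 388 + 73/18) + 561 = 200204487645/356877389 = 560.99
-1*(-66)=66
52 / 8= 13 / 2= 6.50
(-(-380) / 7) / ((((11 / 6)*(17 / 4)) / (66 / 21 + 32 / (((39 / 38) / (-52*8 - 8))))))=-10969019200 / 119119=-92084.55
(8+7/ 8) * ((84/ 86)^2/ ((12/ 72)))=93933/ 1849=50.80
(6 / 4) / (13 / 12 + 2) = 18 / 37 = 0.49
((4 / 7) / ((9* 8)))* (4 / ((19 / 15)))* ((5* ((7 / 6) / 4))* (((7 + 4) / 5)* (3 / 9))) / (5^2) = 11 / 10260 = 0.00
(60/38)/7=30/133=0.23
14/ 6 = 7/ 3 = 2.33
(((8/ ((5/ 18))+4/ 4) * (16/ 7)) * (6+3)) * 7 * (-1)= -21456/ 5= -4291.20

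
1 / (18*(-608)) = -1 / 10944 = -0.00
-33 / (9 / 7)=-77 / 3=-25.67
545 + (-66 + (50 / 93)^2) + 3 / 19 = 78787996 / 164331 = 479.45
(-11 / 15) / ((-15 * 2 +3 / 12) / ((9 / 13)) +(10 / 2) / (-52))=429 / 25195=0.02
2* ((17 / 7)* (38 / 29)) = 1292 / 203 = 6.36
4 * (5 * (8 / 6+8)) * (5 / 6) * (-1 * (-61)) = 85400 / 9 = 9488.89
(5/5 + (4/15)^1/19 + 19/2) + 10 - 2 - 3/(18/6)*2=9413/570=16.51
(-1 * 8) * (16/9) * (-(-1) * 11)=-156.44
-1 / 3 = -0.33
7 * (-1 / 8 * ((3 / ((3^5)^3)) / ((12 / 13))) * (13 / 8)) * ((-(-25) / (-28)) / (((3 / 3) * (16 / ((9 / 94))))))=4225 / 2455410475008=0.00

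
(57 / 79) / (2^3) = 57 / 632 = 0.09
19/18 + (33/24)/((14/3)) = 1361/1008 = 1.35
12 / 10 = 6 / 5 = 1.20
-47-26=-73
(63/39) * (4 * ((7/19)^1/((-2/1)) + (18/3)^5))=12410202/247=50243.73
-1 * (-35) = 35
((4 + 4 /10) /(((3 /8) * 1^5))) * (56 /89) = 9856 /1335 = 7.38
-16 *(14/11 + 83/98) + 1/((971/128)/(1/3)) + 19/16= -32.68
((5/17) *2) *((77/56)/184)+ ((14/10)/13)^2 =845463/52863200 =0.02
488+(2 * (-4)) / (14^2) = 23910 / 49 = 487.96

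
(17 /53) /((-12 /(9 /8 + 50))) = -6953 /5088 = -1.37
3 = 3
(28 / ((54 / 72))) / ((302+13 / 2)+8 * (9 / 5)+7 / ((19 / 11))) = 21280 / 186363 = 0.11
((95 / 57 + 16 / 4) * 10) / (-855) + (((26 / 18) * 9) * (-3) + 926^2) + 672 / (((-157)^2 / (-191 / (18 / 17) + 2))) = 10842174511331 / 12644937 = 857432.07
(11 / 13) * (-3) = -33 / 13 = -2.54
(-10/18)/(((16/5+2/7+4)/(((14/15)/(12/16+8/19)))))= -18620/314793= -0.06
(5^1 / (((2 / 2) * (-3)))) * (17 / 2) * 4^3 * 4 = -3626.67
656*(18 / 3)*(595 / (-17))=-137760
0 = 0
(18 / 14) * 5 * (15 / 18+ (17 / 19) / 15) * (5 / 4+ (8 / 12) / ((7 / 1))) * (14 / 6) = 18.02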